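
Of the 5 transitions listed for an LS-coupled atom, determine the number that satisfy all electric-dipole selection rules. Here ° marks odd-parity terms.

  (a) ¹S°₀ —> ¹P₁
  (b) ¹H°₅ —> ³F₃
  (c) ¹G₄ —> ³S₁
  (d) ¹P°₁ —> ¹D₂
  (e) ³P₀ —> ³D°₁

(a) allowed
(b) forbidden (ΔS, ΔL, ΔJ fail)
(c) forbidden (parity, ΔS, ΔL, ΔJ fail)
(d) allowed
(e) allowed
Total allowed: 3 of 5.

3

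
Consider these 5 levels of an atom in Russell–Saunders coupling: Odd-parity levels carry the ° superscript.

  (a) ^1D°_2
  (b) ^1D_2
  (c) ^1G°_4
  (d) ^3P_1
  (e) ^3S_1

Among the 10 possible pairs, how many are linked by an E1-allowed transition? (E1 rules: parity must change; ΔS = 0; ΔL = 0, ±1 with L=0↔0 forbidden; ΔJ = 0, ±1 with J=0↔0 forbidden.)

(a)–(b): allowed.
(a)–(c): forbidden (parity, ΔL, ΔJ).
(a)–(d): forbidden (ΔS).
(a)–(e): forbidden (ΔS, ΔL).
(b)–(c): forbidden (ΔL, ΔJ).
(b)–(d): forbidden (parity, ΔS).
(b)–(e): forbidden (parity, ΔS, ΔL).
(c)–(d): forbidden (ΔS, ΔL, ΔJ).
(c)–(e): forbidden (ΔS, ΔL, ΔJ).
(d)–(e): forbidden (parity).
Allowed pairs: 1 of 10.

1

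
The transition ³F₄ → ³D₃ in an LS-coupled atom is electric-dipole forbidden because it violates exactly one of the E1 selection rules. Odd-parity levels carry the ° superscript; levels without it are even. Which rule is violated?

ΔJ = 0, ±1 (not J=0↔0): J: 4 → 3, ΔJ = -1 — ✓.
ΔL = 0, ±1 (not L=0↔0): L: 3 → 2, ΔL = -1 — ✓.
ΔS = 0: S: 1 → 1 — ✓.
Parity must change: even → even — ✗.

parity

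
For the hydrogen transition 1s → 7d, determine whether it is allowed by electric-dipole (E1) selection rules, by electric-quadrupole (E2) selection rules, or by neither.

E2

Δl = 2 − 0 = +2; l_i + l_f = 2.
E1 (Δl = ±1): not satisfied.
E2 (Δl = 0,±2, l_i+l_f ≥ 2): satisfied.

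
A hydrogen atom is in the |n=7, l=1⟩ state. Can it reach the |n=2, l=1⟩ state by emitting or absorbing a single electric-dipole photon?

Δl = 1 − 1 = +0; the E1 rule Δl = ±1 is fails.
The transition is electric-dipole forbidden.

forbidden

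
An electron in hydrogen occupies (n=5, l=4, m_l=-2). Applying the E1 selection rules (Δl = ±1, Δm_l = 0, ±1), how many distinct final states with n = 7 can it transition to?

E1 requires Δl = ±1, so l_f ∈ {3, 5}; with 0 ≤ l_f ≤ n_f−1 = 6, the allowed l_f values are {3, 5}.
For l_f = 3: m_f ∈ {m_i−1, m_i, m_i+1} ∩ [−3, 3] = {-3, -2, -1} → 3 states.
For l_f = 5: m_f ∈ {m_i−1, m_i, m_i+1} ∩ [−5, 5] = {-3, -2, -1} → 3 states.
Total: 6.

6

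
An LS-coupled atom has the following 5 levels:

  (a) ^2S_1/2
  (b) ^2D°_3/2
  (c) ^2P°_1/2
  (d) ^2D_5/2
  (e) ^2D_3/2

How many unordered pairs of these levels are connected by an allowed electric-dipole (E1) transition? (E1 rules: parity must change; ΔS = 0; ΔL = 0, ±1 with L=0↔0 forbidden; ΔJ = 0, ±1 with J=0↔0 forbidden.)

(a)–(b): forbidden (ΔL).
(a)–(c): allowed.
(a)–(d): forbidden (parity, ΔL, ΔJ).
(a)–(e): forbidden (parity, ΔL).
(b)–(c): forbidden (parity).
(b)–(d): allowed.
(b)–(e): allowed.
(c)–(d): forbidden (ΔJ).
(c)–(e): allowed.
(d)–(e): forbidden (parity).
Allowed pairs: 4 of 10.

4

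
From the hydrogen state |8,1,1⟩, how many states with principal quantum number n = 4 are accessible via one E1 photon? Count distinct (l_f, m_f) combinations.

E1 requires Δl = ±1, so l_f ∈ {0, 2}; with 0 ≤ l_f ≤ n_f−1 = 3, the allowed l_f values are {0, 2}.
For l_f = 0: m_f ∈ {m_i−1, m_i, m_i+1} ∩ [−0, 0] = {0} → 1 state.
For l_f = 2: m_f ∈ {m_i−1, m_i, m_i+1} ∩ [−2, 2] = {0, 1, 2} → 3 states.
Total: 4.

4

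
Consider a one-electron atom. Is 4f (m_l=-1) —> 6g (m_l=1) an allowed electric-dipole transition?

forbidden

l: 3 → 4 (Δl = +1). Δl = ±1 ✓.
m_l: -1 → 1 (Δm_l = +2). |Δm_l| ≤ 1 ✗.
The transition is electric-dipole forbidden.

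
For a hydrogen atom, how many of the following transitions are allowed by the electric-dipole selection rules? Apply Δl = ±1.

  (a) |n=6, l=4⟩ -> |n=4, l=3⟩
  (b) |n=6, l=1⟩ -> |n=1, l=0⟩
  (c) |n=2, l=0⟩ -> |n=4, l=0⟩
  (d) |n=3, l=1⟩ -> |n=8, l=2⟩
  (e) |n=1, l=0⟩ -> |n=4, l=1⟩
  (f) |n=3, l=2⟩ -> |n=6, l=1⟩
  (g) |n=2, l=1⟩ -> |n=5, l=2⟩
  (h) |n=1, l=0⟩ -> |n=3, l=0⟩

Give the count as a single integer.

6

(a) allowed
(b) allowed
(c) forbidden — Δl = +0 (E1 requires Δl = ±1)
(d) allowed
(e) allowed
(f) allowed
(g) allowed
(h) forbidden — Δl = +0 (E1 requires Δl = ±1)
Total allowed: 6 of 8.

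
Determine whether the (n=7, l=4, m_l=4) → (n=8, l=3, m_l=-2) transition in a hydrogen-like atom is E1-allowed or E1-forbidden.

forbidden

Initial l = 4, final l = 3, so Δl = -1. E1 requires Δl = ±1: passes.
Δm_l = -2 − (4) = -6. E1 requires Δm_l = 0, ±1: fails.
The transition is electric-dipole forbidden.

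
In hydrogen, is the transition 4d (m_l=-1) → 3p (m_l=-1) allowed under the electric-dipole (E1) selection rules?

allowed

l: 2 → 1 (Δl = -1). Δl = ±1 ok.
Δm_l = -1 − (-1) = +0. E1 requires Δm_l = 0, ±1: ok.
All E1 selection rules are satisfied.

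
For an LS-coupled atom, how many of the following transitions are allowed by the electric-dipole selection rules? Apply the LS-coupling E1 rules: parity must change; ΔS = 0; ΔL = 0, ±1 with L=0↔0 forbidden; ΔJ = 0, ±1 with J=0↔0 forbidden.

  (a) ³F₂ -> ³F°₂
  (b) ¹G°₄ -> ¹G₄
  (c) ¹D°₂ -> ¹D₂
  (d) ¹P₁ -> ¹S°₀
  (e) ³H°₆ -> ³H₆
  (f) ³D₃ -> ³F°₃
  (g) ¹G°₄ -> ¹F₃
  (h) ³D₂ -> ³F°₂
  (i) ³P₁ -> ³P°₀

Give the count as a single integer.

(a) allowed
(b) allowed
(c) allowed
(d) allowed
(e) allowed
(f) allowed
(g) allowed
(h) allowed
(i) allowed
Total allowed: 9 of 9.

9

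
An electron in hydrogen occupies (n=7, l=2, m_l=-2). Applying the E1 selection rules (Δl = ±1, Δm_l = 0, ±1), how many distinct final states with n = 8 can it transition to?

4

E1 requires Δl = ±1, so l_f ∈ {1, 3}; with 0 ≤ l_f ≤ n_f−1 = 7, the allowed l_f values are {1, 3}.
For l_f = 1: m_f ∈ {m_i−1, m_i, m_i+1} ∩ [−1, 1] = {-1} → 1 state.
For l_f = 3: m_f ∈ {m_i−1, m_i, m_i+1} ∩ [−3, 3] = {-3, -2, -1} → 3 states.
Total: 4.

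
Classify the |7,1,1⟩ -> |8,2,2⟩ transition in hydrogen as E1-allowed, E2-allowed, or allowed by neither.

Δl = 2 − 1 = +1; l_i + l_f = 3.
Δm_l = +1.
E1 (Δl = ±1, |Δm_l| ≤ 1): satisfied.
E2 (Δl = 0,±2, l_i+l_f ≥ 2, |Δm_l| ≤ 2): not satisfied.

E1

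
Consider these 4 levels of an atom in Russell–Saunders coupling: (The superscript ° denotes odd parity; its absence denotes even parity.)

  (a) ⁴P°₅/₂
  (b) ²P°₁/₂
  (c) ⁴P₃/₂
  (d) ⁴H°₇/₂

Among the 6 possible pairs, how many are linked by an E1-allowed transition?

(a)–(b): forbidden (parity, ΔS, ΔJ).
(a)–(c): allowed.
(a)–(d): forbidden (parity, ΔL).
(b)–(c): forbidden (ΔS).
(b)–(d): forbidden (parity, ΔS, ΔL, ΔJ).
(c)–(d): forbidden (ΔL, ΔJ).
Allowed pairs: 1 of 6.

1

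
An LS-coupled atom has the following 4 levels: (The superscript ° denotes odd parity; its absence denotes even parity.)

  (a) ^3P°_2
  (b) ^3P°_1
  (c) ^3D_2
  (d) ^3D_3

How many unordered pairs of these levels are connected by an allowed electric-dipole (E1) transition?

(a)–(b): forbidden (parity).
(a)–(c): allowed.
(a)–(d): allowed.
(b)–(c): allowed.
(b)–(d): forbidden (ΔJ).
(c)–(d): forbidden (parity).
Allowed pairs: 3 of 6.

3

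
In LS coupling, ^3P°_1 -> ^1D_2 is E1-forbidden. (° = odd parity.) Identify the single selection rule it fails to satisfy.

the ΔS = 0 rule

Parity must change: odd → even — passes.
ΔS = 0: S: 1 → 0 — fails.
ΔL = 0, ±1 (not L=0↔0): L: 1 → 2, ΔL = +1 — passes.
ΔJ = 0, ±1 (not J=0↔0): J: 1 → 2, ΔJ = +1 — passes.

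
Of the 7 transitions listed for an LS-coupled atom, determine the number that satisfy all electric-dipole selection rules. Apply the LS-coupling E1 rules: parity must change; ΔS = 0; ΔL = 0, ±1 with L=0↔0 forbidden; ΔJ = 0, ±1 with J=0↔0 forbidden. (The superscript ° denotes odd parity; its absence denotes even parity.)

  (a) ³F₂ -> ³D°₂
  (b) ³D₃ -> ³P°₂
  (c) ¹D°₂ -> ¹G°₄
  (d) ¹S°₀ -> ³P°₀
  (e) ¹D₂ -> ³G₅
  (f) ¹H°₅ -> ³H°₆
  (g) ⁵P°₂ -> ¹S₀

(a) allowed
(b) allowed
(c) forbidden (parity, ΔL, ΔJ fail)
(d) forbidden (parity, ΔS, ΔJ fail)
(e) forbidden (parity, ΔS, ΔL, ΔJ fail)
(f) forbidden (parity, ΔS fail)
(g) forbidden (ΔS, ΔJ fail)
Total allowed: 2 of 7.

2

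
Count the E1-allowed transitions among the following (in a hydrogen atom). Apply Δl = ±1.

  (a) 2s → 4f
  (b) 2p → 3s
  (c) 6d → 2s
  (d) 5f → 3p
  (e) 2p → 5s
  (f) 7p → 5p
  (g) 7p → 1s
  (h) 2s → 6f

3

(a) forbidden — Δl = +3 (E1 requires Δl = ±1)
(b) allowed
(c) forbidden — Δl = -2 (E1 requires Δl = ±1)
(d) forbidden — Δl = -2 (E1 requires Δl = ±1)
(e) allowed
(f) forbidden — Δl = +0 (E1 requires Δl = ±1)
(g) allowed
(h) forbidden — Δl = +3 (E1 requires Δl = ±1)
Total allowed: 3 of 8.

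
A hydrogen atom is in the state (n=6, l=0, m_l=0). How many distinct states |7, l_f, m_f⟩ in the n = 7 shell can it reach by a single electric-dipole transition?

3

E1 requires Δl = ±1, so l_f ∈ {-1, 1}; with 0 ≤ l_f ≤ n_f−1 = 6, the allowed l_f values are {1}.
For l_f = 1: m_f ∈ {m_i−1, m_i, m_i+1} ∩ [−1, 1] = {-1, 0, 1} → 3 states.
Total: 3.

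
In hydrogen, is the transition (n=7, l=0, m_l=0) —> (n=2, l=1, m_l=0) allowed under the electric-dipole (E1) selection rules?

Initial l = 0, final l = 1, so Δl = +1. E1 requires Δl = ±1: passes.
Δm_l = 0 − (0) = +0. E1 requires Δm_l = 0, ±1: passes.
All E1 selection rules are satisfied.

allowed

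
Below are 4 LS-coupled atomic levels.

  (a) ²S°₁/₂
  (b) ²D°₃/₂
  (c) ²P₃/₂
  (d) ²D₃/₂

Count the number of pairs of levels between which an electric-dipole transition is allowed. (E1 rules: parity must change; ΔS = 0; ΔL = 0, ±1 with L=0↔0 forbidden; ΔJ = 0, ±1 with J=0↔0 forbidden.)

3

(a)–(b): forbidden (parity, ΔL).
(a)–(c): allowed.
(a)–(d): forbidden (ΔL).
(b)–(c): allowed.
(b)–(d): allowed.
(c)–(d): forbidden (parity).
Allowed pairs: 3 of 6.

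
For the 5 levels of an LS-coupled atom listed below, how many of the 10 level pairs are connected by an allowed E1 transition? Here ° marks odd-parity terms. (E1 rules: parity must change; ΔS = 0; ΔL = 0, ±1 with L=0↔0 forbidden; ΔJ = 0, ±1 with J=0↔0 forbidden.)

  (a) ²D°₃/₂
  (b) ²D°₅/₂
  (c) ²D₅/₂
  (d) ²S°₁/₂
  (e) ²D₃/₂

(a)–(b): forbidden (parity).
(a)–(c): allowed.
(a)–(d): forbidden (parity, ΔL).
(a)–(e): allowed.
(b)–(c): allowed.
(b)–(d): forbidden (parity, ΔL, ΔJ).
(b)–(e): allowed.
(c)–(d): forbidden (ΔL, ΔJ).
(c)–(e): forbidden (parity).
(d)–(e): forbidden (ΔL).
Allowed pairs: 4 of 10.

4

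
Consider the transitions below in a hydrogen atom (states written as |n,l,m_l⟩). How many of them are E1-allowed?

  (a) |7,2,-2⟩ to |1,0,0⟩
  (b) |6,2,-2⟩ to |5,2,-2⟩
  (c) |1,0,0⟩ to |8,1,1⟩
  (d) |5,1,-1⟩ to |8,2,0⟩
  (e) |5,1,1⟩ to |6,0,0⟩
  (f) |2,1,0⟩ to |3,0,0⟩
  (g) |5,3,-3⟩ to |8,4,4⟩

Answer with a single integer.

(a) forbidden — Δl = -2 (E1 requires Δl = ±1); Δm_l = +2 (E1 requires Δm_l = 0, ±1)
(b) forbidden — Δl = +0 (E1 requires Δl = ±1)
(c) allowed
(d) allowed
(e) allowed
(f) allowed
(g) forbidden — Δm_l = +7 (E1 requires Δm_l = 0, ±1)
Total allowed: 4 of 7.

4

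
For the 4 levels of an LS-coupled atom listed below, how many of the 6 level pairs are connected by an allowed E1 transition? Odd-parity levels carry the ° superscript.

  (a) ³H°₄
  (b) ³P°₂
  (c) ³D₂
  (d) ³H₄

(a)–(b): forbidden (parity, ΔL, ΔJ).
(a)–(c): forbidden (ΔL, ΔJ).
(a)–(d): allowed.
(b)–(c): allowed.
(b)–(d): forbidden (ΔL, ΔJ).
(c)–(d): forbidden (parity, ΔL, ΔJ).
Allowed pairs: 2 of 6.

2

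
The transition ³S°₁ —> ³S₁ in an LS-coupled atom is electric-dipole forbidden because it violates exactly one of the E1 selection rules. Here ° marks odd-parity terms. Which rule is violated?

the L=0 ↔ L=0 exclusion

Parity must change: odd → even — satisfied.
ΔL = 0, ±1 (not L=0↔0): L: 0 → 0, ΔL = +0 — violated.
ΔJ = 0, ±1 (not J=0↔0): J: 1 → 1, ΔJ = +0 — satisfied.
ΔS = 0: S: 1 → 1 — satisfied.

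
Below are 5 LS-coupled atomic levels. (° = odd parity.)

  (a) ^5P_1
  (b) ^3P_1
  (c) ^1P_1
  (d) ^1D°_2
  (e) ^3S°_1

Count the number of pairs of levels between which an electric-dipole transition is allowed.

(a)–(b): forbidden (parity, ΔS).
(a)–(c): forbidden (parity, ΔS).
(a)–(d): forbidden (ΔS).
(a)–(e): forbidden (ΔS).
(b)–(c): forbidden (parity, ΔS).
(b)–(d): forbidden (ΔS).
(b)–(e): allowed.
(c)–(d): allowed.
(c)–(e): forbidden (ΔS).
(d)–(e): forbidden (parity, ΔS, ΔL).
Allowed pairs: 2 of 10.

2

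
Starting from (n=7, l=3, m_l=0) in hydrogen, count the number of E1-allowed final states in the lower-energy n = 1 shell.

0

E1 requires l_f ∈ {2, 4}, but neither lies in [0, 0], so no final state is reachable.
Total: 0.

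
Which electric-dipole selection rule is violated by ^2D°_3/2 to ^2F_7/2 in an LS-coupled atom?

the ΔJ = 0, ±1 rule

Parity must change: odd → even — passes.
ΔS = 0: S: 1/2 → 1/2 — passes.
ΔL = 0, ±1 (not L=0↔0): L: 2 → 3, ΔL = +1 — passes.
ΔJ = 0, ±1 (not J=0↔0): J: 3/2 → 7/2, ΔJ = +2 — fails.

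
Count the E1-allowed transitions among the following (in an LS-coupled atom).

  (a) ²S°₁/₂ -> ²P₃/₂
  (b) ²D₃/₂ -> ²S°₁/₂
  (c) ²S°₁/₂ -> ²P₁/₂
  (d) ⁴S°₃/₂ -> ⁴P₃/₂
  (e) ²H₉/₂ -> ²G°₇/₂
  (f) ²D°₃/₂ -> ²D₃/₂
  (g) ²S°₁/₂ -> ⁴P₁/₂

(a) allowed
(b) forbidden (ΔL fails)
(c) allowed
(d) allowed
(e) allowed
(f) allowed
(g) forbidden (ΔS fails)
Total allowed: 5 of 7.

5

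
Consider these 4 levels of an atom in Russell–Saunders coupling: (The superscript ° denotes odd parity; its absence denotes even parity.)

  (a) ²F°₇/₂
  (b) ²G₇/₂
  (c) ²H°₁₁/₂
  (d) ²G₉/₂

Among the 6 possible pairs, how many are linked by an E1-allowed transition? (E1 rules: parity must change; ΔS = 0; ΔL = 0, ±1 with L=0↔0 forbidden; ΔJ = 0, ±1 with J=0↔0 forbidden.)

(a)–(b): allowed.
(a)–(c): forbidden (parity, ΔL, ΔJ).
(a)–(d): allowed.
(b)–(c): forbidden (ΔJ).
(b)–(d): forbidden (parity).
(c)–(d): allowed.
Allowed pairs: 3 of 6.

3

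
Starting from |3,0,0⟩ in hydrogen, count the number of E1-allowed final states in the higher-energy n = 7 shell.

3

E1 requires Δl = ±1, so l_f ∈ {-1, 1}; with 0 ≤ l_f ≤ n_f−1 = 6, the allowed l_f values are {1}.
For l_f = 1: m_f ∈ {m_i−1, m_i, m_i+1} ∩ [−1, 1] = {-1, 0, 1} → 3 states.
Total: 3.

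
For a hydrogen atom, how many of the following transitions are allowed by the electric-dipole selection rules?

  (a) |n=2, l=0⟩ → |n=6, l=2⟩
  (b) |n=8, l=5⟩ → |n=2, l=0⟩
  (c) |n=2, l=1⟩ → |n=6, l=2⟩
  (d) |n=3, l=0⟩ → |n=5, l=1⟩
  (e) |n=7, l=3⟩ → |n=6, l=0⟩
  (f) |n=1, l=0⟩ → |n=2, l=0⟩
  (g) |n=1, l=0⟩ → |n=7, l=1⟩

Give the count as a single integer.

(a) forbidden — Δl = +2 (E1 requires Δl = ±1)
(b) forbidden — Δl = -5 (E1 requires Δl = ±1)
(c) allowed
(d) allowed
(e) forbidden — Δl = -3 (E1 requires Δl = ±1)
(f) forbidden — Δl = +0 (E1 requires Δl = ±1)
(g) allowed
Total allowed: 3 of 7.

3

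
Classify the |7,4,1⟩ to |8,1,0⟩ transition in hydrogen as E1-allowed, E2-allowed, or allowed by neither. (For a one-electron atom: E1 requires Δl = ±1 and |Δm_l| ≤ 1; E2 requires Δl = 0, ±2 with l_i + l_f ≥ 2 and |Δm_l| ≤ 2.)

neither

Δl = 1 − 4 = -3; l_i + l_f = 5.
Δm_l = -1.
E1 (Δl = ±1, |Δm_l| ≤ 1): not satisfied.
E2 (Δl = 0,±2, l_i+l_f ≥ 2, |Δm_l| ≤ 2): not satisfied.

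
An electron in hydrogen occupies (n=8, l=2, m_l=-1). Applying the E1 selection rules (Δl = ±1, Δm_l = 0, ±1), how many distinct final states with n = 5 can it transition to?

E1 requires Δl = ±1, so l_f ∈ {1, 3}; with 0 ≤ l_f ≤ n_f−1 = 4, the allowed l_f values are {1, 3}.
For l_f = 1: m_f ∈ {m_i−1, m_i, m_i+1} ∩ [−1, 1] = {-1, 0} → 2 states.
For l_f = 3: m_f ∈ {m_i−1, m_i, m_i+1} ∩ [−3, 3] = {-2, -1, 0} → 3 states.
Total: 5.

5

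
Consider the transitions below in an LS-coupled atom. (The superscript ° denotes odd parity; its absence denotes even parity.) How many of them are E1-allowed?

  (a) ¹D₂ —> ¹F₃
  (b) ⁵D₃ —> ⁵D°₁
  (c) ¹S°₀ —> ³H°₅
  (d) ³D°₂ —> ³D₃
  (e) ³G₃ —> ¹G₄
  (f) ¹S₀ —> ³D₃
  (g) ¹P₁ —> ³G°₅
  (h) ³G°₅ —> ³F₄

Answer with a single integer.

2

(a) forbidden (parity fails)
(b) forbidden (ΔJ fails)
(c) forbidden (parity, ΔS, ΔL, ΔJ fail)
(d) allowed
(e) forbidden (parity, ΔS fail)
(f) forbidden (parity, ΔS, ΔL, ΔJ fail)
(g) forbidden (ΔS, ΔL, ΔJ fail)
(h) allowed
Total allowed: 2 of 8.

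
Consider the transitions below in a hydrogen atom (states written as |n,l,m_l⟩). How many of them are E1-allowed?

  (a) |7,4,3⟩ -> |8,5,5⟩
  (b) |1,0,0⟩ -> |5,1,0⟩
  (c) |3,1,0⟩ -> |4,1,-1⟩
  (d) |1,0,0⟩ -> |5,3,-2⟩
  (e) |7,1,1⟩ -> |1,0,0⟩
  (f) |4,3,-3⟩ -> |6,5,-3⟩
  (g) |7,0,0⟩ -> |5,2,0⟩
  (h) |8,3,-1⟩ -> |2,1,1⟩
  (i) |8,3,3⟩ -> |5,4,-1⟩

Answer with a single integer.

2

(a) forbidden — Δm_l = +2 (E1 requires Δm_l = 0, ±1)
(b) allowed
(c) forbidden — Δl = +0 (E1 requires Δl = ±1)
(d) forbidden — Δl = +3 (E1 requires Δl = ±1); Δm_l = -2 (E1 requires Δm_l = 0, ±1)
(e) allowed
(f) forbidden — Δl = +2 (E1 requires Δl = ±1)
(g) forbidden — Δl = +2 (E1 requires Δl = ±1)
(h) forbidden — Δl = -2 (E1 requires Δl = ±1); Δm_l = +2 (E1 requires Δm_l = 0, ±1)
(i) forbidden — Δm_l = -4 (E1 requires Δm_l = 0, ±1)
Total allowed: 2 of 9.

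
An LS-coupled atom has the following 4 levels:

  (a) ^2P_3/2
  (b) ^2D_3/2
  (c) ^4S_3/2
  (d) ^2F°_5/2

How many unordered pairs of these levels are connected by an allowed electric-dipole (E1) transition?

(a)–(b): forbidden (parity).
(a)–(c): forbidden (parity, ΔS).
(a)–(d): forbidden (ΔL).
(b)–(c): forbidden (parity, ΔS, ΔL).
(b)–(d): allowed.
(c)–(d): forbidden (ΔS, ΔL).
Allowed pairs: 1 of 6.

1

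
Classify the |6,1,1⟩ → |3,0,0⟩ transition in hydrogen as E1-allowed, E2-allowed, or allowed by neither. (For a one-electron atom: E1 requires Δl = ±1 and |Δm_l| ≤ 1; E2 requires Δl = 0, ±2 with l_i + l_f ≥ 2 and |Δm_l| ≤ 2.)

E1

Δl = 0 − 1 = -1; l_i + l_f = 1.
Δm_l = -1.
E1 (Δl = ±1, |Δm_l| ≤ 1): satisfied.
E2 (Δl = 0,±2, l_i+l_f ≥ 2, |Δm_l| ≤ 2): not satisfied.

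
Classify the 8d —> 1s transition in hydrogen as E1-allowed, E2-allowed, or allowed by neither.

Δl = 0 − 2 = -2; l_i + l_f = 2.
E1 (Δl = ±1): not satisfied.
E2 (Δl = 0,±2, l_i+l_f ≥ 2): satisfied.

E2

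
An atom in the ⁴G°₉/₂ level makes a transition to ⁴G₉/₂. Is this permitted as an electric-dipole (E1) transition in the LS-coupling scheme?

allowed

Reading off the term symbols: S 3/2→3/2, L 4→4, J 9/2→9/2, parity odd→even.
Parity must change: odd → even — ✓.
ΔS = 0: S: 3/2 → 3/2 — ✓.
ΔL = 0, ±1 (not L=0↔0): L: 4 → 4, ΔL = +0 — ✓.
ΔJ = 0, ±1 (not J=0↔0): J: 9/2 → 9/2, ΔJ = +0 — ✓.
All four E1 rules are satisfied.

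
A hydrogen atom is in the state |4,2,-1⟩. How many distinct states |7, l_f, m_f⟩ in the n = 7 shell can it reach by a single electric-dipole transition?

E1 requires Δl = ±1, so l_f ∈ {1, 3}; with 0 ≤ l_f ≤ n_f−1 = 6, the allowed l_f values are {1, 3}.
For l_f = 1: m_f ∈ {m_i−1, m_i, m_i+1} ∩ [−1, 1] = {-1, 0} → 2 states.
For l_f = 3: m_f ∈ {m_i−1, m_i, m_i+1} ∩ [−3, 3] = {-2, -1, 0} → 3 states.
Total: 5.

5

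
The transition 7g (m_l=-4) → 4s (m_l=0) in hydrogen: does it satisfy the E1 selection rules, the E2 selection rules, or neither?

Δl = 0 − 4 = -4; l_i + l_f = 4.
Δm_l = +4.
E1 (Δl = ±1, |Δm_l| ≤ 1): not satisfied.
E2 (Δl = 0,±2, l_i+l_f ≥ 2, |Δm_l| ≤ 2): not satisfied.

neither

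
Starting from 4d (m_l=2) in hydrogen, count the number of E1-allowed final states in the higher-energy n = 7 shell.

E1 requires Δl = ±1, so l_f ∈ {1, 3}; with 0 ≤ l_f ≤ n_f−1 = 6, the allowed l_f values are {1, 3}.
For l_f = 1: m_f ∈ {m_i−1, m_i, m_i+1} ∩ [−1, 1] = {1} → 1 state.
For l_f = 3: m_f ∈ {m_i−1, m_i, m_i+1} ∩ [−3, 3] = {1, 2, 3} → 3 states.
Total: 4.

4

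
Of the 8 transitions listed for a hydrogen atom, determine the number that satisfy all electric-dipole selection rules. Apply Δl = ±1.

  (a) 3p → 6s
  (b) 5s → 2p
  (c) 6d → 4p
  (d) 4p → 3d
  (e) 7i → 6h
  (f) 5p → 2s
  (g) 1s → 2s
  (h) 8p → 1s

(a) allowed
(b) allowed
(c) allowed
(d) allowed
(e) allowed
(f) allowed
(g) forbidden — Δl = +0 (E1 requires Δl = ±1)
(h) allowed
Total allowed: 7 of 8.

7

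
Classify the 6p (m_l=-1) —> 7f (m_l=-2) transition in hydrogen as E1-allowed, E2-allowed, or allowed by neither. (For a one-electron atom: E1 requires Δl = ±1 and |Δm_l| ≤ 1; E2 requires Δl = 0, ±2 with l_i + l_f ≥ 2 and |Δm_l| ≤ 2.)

Δl = 3 − 1 = +2; l_i + l_f = 4.
Δm_l = -1.
E1 (Δl = ±1, |Δm_l| ≤ 1): not satisfied.
E2 (Δl = 0,±2, l_i+l_f ≥ 2, |Δm_l| ≤ 2): satisfied.

E2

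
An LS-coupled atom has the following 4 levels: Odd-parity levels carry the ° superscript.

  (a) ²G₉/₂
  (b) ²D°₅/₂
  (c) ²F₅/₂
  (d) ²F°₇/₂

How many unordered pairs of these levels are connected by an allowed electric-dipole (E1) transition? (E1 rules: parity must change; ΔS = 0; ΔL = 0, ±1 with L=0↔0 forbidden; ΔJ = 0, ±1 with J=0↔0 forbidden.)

3

(a)–(b): forbidden (ΔL, ΔJ).
(a)–(c): forbidden (parity, ΔJ).
(a)–(d): allowed.
(b)–(c): allowed.
(b)–(d): forbidden (parity).
(c)–(d): allowed.
Allowed pairs: 3 of 6.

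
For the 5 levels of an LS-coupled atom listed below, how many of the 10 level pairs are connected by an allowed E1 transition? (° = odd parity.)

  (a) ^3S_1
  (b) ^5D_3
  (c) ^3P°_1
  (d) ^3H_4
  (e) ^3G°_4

(a)–(b): forbidden (parity, ΔS, ΔL, ΔJ).
(a)–(c): allowed.
(a)–(d): forbidden (parity, ΔL, ΔJ).
(a)–(e): forbidden (ΔL, ΔJ).
(b)–(c): forbidden (ΔS, ΔJ).
(b)–(d): forbidden (parity, ΔS, ΔL).
(b)–(e): forbidden (ΔS, ΔL).
(c)–(d): forbidden (ΔL, ΔJ).
(c)–(e): forbidden (parity, ΔL, ΔJ).
(d)–(e): allowed.
Allowed pairs: 2 of 10.

2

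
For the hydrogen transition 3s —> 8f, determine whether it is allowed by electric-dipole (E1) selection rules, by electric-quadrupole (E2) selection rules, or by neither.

neither

Δl = 3 − 0 = +3; l_i + l_f = 3.
E1 (Δl = ±1): not satisfied.
E2 (Δl = 0,±2, l_i+l_f ≥ 2): not satisfied.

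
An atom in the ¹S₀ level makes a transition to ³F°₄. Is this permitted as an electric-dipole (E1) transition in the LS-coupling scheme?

forbidden

Parity must change: even → odd — ok.
ΔS = 0: S: 0 → 1 — fails.
ΔL = 0, ±1 (not L=0↔0): L: 0 → 3, ΔL = +3 — fails.
ΔJ = 0, ±1 (not J=0↔0): J: 0 → 4, ΔJ = +4 — fails.
Rule(s) violated: ΔS, ΔL, ΔJ.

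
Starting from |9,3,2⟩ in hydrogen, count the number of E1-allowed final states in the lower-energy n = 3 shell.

2

E1 requires Δl = ±1, so l_f ∈ {2, 4}; with 0 ≤ l_f ≤ n_f−1 = 2, the allowed l_f values are {2}.
For l_f = 2: m_f ∈ {m_i−1, m_i, m_i+1} ∩ [−2, 2] = {1, 2} → 2 states.
Total: 2.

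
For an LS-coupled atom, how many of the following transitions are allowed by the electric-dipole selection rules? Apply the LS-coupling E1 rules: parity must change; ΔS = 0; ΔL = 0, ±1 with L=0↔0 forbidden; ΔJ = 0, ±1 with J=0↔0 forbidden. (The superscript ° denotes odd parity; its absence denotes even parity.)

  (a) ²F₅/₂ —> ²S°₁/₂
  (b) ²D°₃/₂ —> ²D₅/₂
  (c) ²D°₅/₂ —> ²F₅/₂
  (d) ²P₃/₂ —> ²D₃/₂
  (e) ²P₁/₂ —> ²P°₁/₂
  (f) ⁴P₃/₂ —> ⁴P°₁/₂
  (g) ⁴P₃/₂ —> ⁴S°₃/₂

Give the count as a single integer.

(a) forbidden (ΔL, ΔJ fail)
(b) allowed
(c) allowed
(d) forbidden (parity fails)
(e) allowed
(f) allowed
(g) allowed
Total allowed: 5 of 7.

5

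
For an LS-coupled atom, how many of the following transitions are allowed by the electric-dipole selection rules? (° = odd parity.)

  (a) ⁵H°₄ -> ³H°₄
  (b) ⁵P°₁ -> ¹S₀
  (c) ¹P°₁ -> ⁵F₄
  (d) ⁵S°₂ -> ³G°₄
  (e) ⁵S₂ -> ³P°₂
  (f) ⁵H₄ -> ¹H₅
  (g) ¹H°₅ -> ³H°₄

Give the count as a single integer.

(a) forbidden (parity, ΔS fail)
(b) forbidden (ΔS fails)
(c) forbidden (ΔS, ΔL, ΔJ fail)
(d) forbidden (parity, ΔS, ΔL, ΔJ fail)
(e) forbidden (ΔS fails)
(f) forbidden (parity, ΔS fail)
(g) forbidden (parity, ΔS fail)
Total allowed: 0 of 7.

0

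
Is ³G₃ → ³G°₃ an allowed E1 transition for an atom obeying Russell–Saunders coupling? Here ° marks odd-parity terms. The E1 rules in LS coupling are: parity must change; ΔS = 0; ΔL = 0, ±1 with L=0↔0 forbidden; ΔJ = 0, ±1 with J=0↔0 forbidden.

ΔS = 0: S: 1 → 1 — ✓.
Parity must change: even → odd — ✓.
ΔJ = 0, ±1 (not J=0↔0): J: 3 → 3, ΔJ = +0 — ✓.
ΔL = 0, ±1 (not L=0↔0): L: 4 → 4, ΔL = +0 — ✓.
All four E1 rules are satisfied.

allowed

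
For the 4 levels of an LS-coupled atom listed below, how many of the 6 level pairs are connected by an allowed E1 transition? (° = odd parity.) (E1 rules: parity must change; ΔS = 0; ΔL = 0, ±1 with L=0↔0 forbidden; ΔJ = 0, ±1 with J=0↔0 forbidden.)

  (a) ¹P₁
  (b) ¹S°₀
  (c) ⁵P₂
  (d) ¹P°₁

(a)–(b): allowed.
(a)–(c): forbidden (parity, ΔS).
(a)–(d): allowed.
(b)–(c): forbidden (ΔS, ΔJ).
(b)–(d): forbidden (parity).
(c)–(d): forbidden (ΔS).
Allowed pairs: 2 of 6.

2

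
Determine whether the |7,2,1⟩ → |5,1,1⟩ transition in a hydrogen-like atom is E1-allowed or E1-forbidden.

l: 2 → 1 (Δl = -1). Δl = ±1 ok.
m_l: 1 → 1 (Δm_l = +0). |Δm_l| ≤ 1 ok.
All E1 selection rules are satisfied.

allowed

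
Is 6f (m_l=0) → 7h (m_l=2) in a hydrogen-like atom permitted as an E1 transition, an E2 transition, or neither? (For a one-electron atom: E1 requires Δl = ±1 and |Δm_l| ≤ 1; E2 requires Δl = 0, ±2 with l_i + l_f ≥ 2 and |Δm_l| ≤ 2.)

E2

Δl = 5 − 3 = +2; l_i + l_f = 8.
Δm_l = +2.
E1 (Δl = ±1, |Δm_l| ≤ 1): not satisfied.
E2 (Δl = 0,±2, l_i+l_f ≥ 2, |Δm_l| ≤ 2): satisfied.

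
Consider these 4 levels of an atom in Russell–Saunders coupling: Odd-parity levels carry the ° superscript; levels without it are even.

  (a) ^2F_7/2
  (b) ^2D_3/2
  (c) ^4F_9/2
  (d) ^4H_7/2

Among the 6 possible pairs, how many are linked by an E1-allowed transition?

(a)–(b): forbidden (parity, ΔJ).
(a)–(c): forbidden (parity, ΔS).
(a)–(d): forbidden (parity, ΔS, ΔL).
(b)–(c): forbidden (parity, ΔS, ΔJ).
(b)–(d): forbidden (parity, ΔS, ΔL, ΔJ).
(c)–(d): forbidden (parity, ΔL).
Allowed pairs: 0 of 6.

0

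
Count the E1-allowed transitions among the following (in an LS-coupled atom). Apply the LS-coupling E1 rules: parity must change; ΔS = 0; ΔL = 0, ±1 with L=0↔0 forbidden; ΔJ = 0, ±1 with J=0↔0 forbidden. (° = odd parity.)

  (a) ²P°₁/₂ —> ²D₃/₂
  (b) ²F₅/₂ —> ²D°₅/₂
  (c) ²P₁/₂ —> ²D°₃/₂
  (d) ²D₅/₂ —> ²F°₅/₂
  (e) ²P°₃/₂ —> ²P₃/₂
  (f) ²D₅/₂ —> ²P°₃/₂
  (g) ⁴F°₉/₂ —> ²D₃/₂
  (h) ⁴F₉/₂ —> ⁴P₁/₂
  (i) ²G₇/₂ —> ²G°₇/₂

7

(a) allowed
(b) allowed
(c) allowed
(d) allowed
(e) allowed
(f) allowed
(g) forbidden (ΔS, ΔJ fail)
(h) forbidden (parity, ΔL, ΔJ fail)
(i) allowed
Total allowed: 7 of 9.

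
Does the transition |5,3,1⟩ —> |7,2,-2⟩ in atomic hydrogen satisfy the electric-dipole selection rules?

Initial l = 3, final l = 2, so Δl = -1. E1 requires Δl = ±1: ✓.
Δm_l = -2 − (1) = -3. E1 requires Δm_l = 0, ±1: ✗.
The transition is electric-dipole forbidden.

forbidden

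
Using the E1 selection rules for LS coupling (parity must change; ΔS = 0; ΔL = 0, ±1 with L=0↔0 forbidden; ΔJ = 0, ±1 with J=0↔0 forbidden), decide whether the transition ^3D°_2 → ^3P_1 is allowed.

Parity must change: odd → even — passes.
ΔS = 0: S: 1 → 1 — passes.
ΔL = 0, ±1 (not L=0↔0): L: 2 → 1, ΔL = -1 — passes.
ΔJ = 0, ±1 (not J=0↔0): J: 2 → 1, ΔJ = -1 — passes.
All four E1 rules are satisfied.

allowed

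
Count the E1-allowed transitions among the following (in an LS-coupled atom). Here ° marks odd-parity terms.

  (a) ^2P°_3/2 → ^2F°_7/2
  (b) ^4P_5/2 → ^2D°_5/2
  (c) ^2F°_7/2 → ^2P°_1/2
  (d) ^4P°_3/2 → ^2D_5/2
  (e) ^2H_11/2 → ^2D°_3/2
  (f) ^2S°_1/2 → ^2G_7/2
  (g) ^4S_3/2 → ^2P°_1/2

(a) forbidden (parity, ΔL, ΔJ fail)
(b) forbidden (ΔS fails)
(c) forbidden (parity, ΔL, ΔJ fail)
(d) forbidden (ΔS fails)
(e) forbidden (ΔL, ΔJ fail)
(f) forbidden (ΔL, ΔJ fail)
(g) forbidden (ΔS fails)
Total allowed: 0 of 7.

0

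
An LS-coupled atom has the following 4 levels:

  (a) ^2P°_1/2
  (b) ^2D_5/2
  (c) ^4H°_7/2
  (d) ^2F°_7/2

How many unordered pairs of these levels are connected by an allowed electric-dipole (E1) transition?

1

(a)–(b): forbidden (ΔJ).
(a)–(c): forbidden (parity, ΔS, ΔL, ΔJ).
(a)–(d): forbidden (parity, ΔL, ΔJ).
(b)–(c): forbidden (ΔS, ΔL).
(b)–(d): allowed.
(c)–(d): forbidden (parity, ΔS, ΔL).
Allowed pairs: 1 of 6.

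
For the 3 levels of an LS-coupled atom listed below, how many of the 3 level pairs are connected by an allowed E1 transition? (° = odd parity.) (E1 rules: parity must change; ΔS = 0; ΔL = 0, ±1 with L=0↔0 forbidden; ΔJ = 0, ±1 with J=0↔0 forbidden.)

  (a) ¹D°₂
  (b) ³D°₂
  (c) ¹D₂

(a)–(b): forbidden (parity, ΔS).
(a)–(c): allowed.
(b)–(c): forbidden (ΔS).
Allowed pairs: 1 of 3.

1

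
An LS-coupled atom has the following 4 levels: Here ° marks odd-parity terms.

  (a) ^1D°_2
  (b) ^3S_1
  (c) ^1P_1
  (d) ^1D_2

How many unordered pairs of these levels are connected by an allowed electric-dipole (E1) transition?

(a)–(b): forbidden (ΔS, ΔL).
(a)–(c): allowed.
(a)–(d): allowed.
(b)–(c): forbidden (parity, ΔS).
(b)–(d): forbidden (parity, ΔS, ΔL).
(c)–(d): forbidden (parity).
Allowed pairs: 2 of 6.

2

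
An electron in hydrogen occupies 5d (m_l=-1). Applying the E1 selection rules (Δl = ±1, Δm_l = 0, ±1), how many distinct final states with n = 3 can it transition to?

2

E1 requires Δl = ±1, so l_f ∈ {1, 3}; with 0 ≤ l_f ≤ n_f−1 = 2, the allowed l_f values are {1}.
For l_f = 1: m_f ∈ {m_i−1, m_i, m_i+1} ∩ [−1, 1] = {-1, 0} → 2 states.
Total: 2.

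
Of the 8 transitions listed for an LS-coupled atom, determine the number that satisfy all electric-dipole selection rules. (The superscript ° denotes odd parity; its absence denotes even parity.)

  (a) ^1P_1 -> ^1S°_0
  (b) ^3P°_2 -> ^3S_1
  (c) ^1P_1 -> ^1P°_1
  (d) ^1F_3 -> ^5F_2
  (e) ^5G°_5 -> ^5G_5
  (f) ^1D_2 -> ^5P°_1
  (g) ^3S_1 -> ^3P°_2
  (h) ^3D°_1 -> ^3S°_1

5

(a) allowed
(b) allowed
(c) allowed
(d) forbidden (parity, ΔS fail)
(e) allowed
(f) forbidden (ΔS fails)
(g) allowed
(h) forbidden (parity, ΔL fail)
Total allowed: 5 of 8.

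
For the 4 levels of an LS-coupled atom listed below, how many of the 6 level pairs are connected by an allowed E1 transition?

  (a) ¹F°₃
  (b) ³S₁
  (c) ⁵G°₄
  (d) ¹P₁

(a)–(b): forbidden (ΔS, ΔL, ΔJ).
(a)–(c): forbidden (parity, ΔS).
(a)–(d): forbidden (ΔL, ΔJ).
(b)–(c): forbidden (ΔS, ΔL, ΔJ).
(b)–(d): forbidden (parity, ΔS).
(c)–(d): forbidden (ΔS, ΔL, ΔJ).
Allowed pairs: 0 of 6.

0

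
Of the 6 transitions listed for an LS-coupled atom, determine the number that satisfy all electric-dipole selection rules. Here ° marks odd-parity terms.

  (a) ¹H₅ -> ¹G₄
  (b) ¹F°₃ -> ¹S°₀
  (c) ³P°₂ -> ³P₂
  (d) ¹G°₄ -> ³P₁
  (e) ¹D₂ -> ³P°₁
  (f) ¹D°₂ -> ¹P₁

2

(a) forbidden (parity fails)
(b) forbidden (parity, ΔL, ΔJ fail)
(c) allowed
(d) forbidden (ΔS, ΔL, ΔJ fail)
(e) forbidden (ΔS fails)
(f) allowed
Total allowed: 2 of 6.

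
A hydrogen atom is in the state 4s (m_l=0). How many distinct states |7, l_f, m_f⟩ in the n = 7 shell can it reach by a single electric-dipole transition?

3

E1 requires Δl = ±1, so l_f ∈ {-1, 1}; with 0 ≤ l_f ≤ n_f−1 = 6, the allowed l_f values are {1}.
For l_f = 1: m_f ∈ {m_i−1, m_i, m_i+1} ∩ [−1, 1] = {-1, 0, 1} → 3 states.
Total: 3.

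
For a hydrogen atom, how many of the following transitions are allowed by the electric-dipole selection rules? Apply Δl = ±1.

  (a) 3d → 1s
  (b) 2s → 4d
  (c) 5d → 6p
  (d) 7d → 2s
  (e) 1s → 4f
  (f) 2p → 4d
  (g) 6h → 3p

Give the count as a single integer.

(a) forbidden — Δl = -2 (E1 requires Δl = ±1)
(b) forbidden — Δl = +2 (E1 requires Δl = ±1)
(c) allowed
(d) forbidden — Δl = -2 (E1 requires Δl = ±1)
(e) forbidden — Δl = +3 (E1 requires Δl = ±1)
(f) allowed
(g) forbidden — Δl = -4 (E1 requires Δl = ±1)
Total allowed: 2 of 7.

2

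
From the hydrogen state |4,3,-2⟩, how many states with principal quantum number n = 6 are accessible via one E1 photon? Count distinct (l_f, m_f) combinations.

E1 requires Δl = ±1, so l_f ∈ {2, 4}; with 0 ≤ l_f ≤ n_f−1 = 5, the allowed l_f values are {2, 4}.
For l_f = 2: m_f ∈ {m_i−1, m_i, m_i+1} ∩ [−2, 2] = {-2, -1} → 2 states.
For l_f = 4: m_f ∈ {m_i−1, m_i, m_i+1} ∩ [−4, 4] = {-3, -2, -1} → 3 states.
Total: 5.

5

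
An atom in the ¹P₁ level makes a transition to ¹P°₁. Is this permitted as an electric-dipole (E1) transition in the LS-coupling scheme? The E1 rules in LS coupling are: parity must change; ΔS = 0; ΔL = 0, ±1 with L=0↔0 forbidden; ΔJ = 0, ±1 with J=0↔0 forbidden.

Reading off the term symbols: S 0→0, L 1→1, J 1→1, parity even→odd.
Parity must change: even → odd — satisfied.
ΔS = 0: S: 0 → 0 — satisfied.
ΔL = 0, ±1 (not L=0↔0): L: 1 → 1, ΔL = +0 — satisfied.
ΔJ = 0, ±1 (not J=0↔0): J: 1 → 1, ΔJ = +0 — satisfied.
All four E1 rules are satisfied.

allowed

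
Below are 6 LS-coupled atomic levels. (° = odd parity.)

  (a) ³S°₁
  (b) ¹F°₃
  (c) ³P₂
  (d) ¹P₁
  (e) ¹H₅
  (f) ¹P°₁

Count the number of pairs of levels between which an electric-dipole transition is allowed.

2

(a)–(b): forbidden (parity, ΔS, ΔL, ΔJ).
(a)–(c): allowed.
(a)–(d): forbidden (ΔS).
(a)–(e): forbidden (ΔS, ΔL, ΔJ).
(a)–(f): forbidden (parity, ΔS).
(b)–(c): forbidden (ΔS, ΔL).
(b)–(d): forbidden (ΔL, ΔJ).
(b)–(e): forbidden (ΔL, ΔJ).
(b)–(f): forbidden (parity, ΔL, ΔJ).
(c)–(d): forbidden (parity, ΔS).
(c)–(e): forbidden (parity, ΔS, ΔL, ΔJ).
(c)–(f): forbidden (ΔS).
(d)–(e): forbidden (parity, ΔL, ΔJ).
(d)–(f): allowed.
(e)–(f): forbidden (ΔL, ΔJ).
Allowed pairs: 2 of 15.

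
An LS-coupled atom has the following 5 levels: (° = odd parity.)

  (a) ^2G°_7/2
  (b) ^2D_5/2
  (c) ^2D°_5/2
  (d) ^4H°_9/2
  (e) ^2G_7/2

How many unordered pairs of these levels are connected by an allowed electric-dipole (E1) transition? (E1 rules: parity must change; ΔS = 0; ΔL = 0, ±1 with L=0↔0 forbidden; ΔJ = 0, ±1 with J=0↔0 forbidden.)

(a)–(b): forbidden (ΔL).
(a)–(c): forbidden (parity, ΔL).
(a)–(d): forbidden (parity, ΔS).
(a)–(e): allowed.
(b)–(c): allowed.
(b)–(d): forbidden (ΔS, ΔL, ΔJ).
(b)–(e): forbidden (parity, ΔL).
(c)–(d): forbidden (parity, ΔS, ΔL, ΔJ).
(c)–(e): forbidden (ΔL).
(d)–(e): forbidden (ΔS).
Allowed pairs: 2 of 10.

2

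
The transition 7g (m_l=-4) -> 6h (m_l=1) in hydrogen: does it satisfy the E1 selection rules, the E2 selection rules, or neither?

Δl = 5 − 4 = +1; l_i + l_f = 9.
Δm_l = +5.
E1 (Δl = ±1, |Δm_l| ≤ 1): not satisfied.
E2 (Δl = 0,±2, l_i+l_f ≥ 2, |Δm_l| ≤ 2): not satisfied.

neither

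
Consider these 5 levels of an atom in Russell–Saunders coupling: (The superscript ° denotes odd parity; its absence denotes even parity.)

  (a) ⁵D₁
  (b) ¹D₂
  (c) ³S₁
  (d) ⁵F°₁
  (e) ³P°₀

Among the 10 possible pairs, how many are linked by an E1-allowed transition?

2

(a)–(b): forbidden (parity, ΔS).
(a)–(c): forbidden (parity, ΔS, ΔL).
(a)–(d): allowed.
(a)–(e): forbidden (ΔS).
(b)–(c): forbidden (parity, ΔS, ΔL).
(b)–(d): forbidden (ΔS).
(b)–(e): forbidden (ΔS, ΔJ).
(c)–(d): forbidden (ΔS, ΔL).
(c)–(e): allowed.
(d)–(e): forbidden (parity, ΔS, ΔL).
Allowed pairs: 2 of 10.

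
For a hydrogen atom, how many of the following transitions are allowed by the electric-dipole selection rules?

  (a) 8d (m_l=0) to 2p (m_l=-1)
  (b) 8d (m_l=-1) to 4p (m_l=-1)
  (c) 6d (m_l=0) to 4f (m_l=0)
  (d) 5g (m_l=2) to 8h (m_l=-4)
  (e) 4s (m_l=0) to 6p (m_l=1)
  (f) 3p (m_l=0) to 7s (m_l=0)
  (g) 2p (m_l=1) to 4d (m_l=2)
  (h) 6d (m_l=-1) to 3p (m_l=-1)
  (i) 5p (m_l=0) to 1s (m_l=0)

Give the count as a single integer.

(a) allowed
(b) allowed
(c) allowed
(d) forbidden — Δm_l = -6 (E1 requires Δm_l = 0, ±1)
(e) allowed
(f) allowed
(g) allowed
(h) allowed
(i) allowed
Total allowed: 8 of 9.

8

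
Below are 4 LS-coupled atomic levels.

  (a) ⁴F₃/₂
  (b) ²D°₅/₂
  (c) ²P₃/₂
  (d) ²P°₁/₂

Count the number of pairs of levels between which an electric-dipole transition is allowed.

(a)–(b): forbidden (ΔS).
(a)–(c): forbidden (parity, ΔS, ΔL).
(a)–(d): forbidden (ΔS, ΔL).
(b)–(c): allowed.
(b)–(d): forbidden (parity, ΔJ).
(c)–(d): allowed.
Allowed pairs: 2 of 6.

2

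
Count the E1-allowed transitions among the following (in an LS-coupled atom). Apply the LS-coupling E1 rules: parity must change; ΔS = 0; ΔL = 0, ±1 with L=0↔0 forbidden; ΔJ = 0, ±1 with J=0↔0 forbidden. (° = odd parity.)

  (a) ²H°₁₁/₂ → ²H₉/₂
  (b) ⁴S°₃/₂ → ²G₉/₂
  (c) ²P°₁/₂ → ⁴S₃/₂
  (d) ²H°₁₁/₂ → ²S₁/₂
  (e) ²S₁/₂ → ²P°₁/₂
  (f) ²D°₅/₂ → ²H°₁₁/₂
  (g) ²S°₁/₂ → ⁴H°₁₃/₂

(a) allowed
(b) forbidden (ΔS, ΔL, ΔJ fail)
(c) forbidden (ΔS fails)
(d) forbidden (ΔL, ΔJ fail)
(e) allowed
(f) forbidden (parity, ΔL, ΔJ fail)
(g) forbidden (parity, ΔS, ΔL, ΔJ fail)
Total allowed: 2 of 7.

2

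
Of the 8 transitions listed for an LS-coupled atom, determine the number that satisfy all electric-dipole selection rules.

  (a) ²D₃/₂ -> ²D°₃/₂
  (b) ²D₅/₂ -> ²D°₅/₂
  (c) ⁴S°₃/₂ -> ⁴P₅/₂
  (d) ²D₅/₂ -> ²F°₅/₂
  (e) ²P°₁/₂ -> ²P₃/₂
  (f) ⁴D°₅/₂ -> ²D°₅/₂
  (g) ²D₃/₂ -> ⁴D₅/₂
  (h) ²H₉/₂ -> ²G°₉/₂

6

(a) allowed
(b) allowed
(c) allowed
(d) allowed
(e) allowed
(f) forbidden (parity, ΔS fail)
(g) forbidden (parity, ΔS fail)
(h) allowed
Total allowed: 6 of 8.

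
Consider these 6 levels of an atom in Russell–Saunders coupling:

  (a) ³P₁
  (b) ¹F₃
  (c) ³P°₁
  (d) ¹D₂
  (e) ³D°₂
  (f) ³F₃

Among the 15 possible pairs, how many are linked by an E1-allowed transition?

3

(a)–(b): forbidden (parity, ΔS, ΔL, ΔJ).
(a)–(c): allowed.
(a)–(d): forbidden (parity, ΔS).
(a)–(e): allowed.
(a)–(f): forbidden (parity, ΔL, ΔJ).
(b)–(c): forbidden (ΔS, ΔL, ΔJ).
(b)–(d): forbidden (parity).
(b)–(e): forbidden (ΔS).
(b)–(f): forbidden (parity, ΔS).
(c)–(d): forbidden (ΔS).
(c)–(e): forbidden (parity).
(c)–(f): forbidden (ΔL, ΔJ).
(d)–(e): forbidden (ΔS).
(d)–(f): forbidden (parity, ΔS).
(e)–(f): allowed.
Allowed pairs: 3 of 15.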